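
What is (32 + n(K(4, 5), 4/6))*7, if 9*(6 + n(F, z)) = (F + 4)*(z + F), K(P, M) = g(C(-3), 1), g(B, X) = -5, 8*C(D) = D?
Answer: 5005/27 ≈ 185.37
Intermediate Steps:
C(D) = D/8
K(P, M) = -5
n(F, z) = -6 + (4 + F)*(F + z)/9 (n(F, z) = -6 + ((F + 4)*(z + F))/9 = -6 + ((4 + F)*(F + z))/9 = -6 + (4 + F)*(F + z)/9)
(32 + n(K(4, 5), 4/6))*7 = (32 + (-6 + (⅑)*(-5)² + (4/9)*(-5) + 4*(4/6)/9 + (⅑)*(-5)*(4/6)))*7 = (32 + (-6 + (⅑)*25 - 20/9 + 4*(4*(⅙))/9 + (⅑)*(-5)*(4*(⅙))))*7 = (32 + (-6 + 25/9 - 20/9 + (4/9)*(⅔) + (⅑)*(-5)*(⅔)))*7 = (32 + (-6 + 25/9 - 20/9 + 8/27 - 10/27))*7 = (32 - 149/27)*7 = (715/27)*7 = 5005/27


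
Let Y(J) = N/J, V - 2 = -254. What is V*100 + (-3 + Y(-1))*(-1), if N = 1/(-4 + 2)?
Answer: -50395/2 ≈ -25198.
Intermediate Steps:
V = -252 (V = 2 - 254 = -252)
N = -½ (N = 1/(-2) = -½ ≈ -0.50000)
Y(J) = -1/(2*J)
V*100 + (-3 + Y(-1))*(-1) = -252*100 + (-3 - ½/(-1))*(-1) = -25200 + (-3 - ½*(-1))*(-1) = -25200 + (-3 + ½)*(-1) = -25200 - 5/2*(-1) = -25200 + 5/2 = -50395/2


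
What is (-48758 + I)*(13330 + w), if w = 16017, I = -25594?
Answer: -2182008144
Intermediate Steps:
(-48758 + I)*(13330 + w) = (-48758 - 25594)*(13330 + 16017) = -74352*29347 = -2182008144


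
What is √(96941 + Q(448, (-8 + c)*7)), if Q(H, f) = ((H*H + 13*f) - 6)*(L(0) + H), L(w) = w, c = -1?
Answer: √89642733 ≈ 9468.0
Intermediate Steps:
Q(H, f) = H*(-6 + H² + 13*f) (Q(H, f) = ((H*H + 13*f) - 6)*(0 + H) = ((H² + 13*f) - 6)*H = (-6 + H² + 13*f)*H = H*(-6 + H² + 13*f))
√(96941 + Q(448, (-8 + c)*7)) = √(96941 + 448*(-6 + 448² + 13*((-8 - 1)*7))) = √(96941 + 448*(-6 + 200704 + 13*(-9*7))) = √(96941 + 448*(-6 + 200704 + 13*(-63))) = √(96941 + 448*(-6 + 200704 - 819)) = √(96941 + 448*199879) = √(96941 + 89545792) = √89642733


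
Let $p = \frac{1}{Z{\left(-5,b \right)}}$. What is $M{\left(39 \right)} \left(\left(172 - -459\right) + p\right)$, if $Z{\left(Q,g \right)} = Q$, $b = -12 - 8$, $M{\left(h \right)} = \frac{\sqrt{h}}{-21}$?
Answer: $- \frac{3154 \sqrt{39}}{105} \approx -187.59$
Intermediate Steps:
$M{\left(h \right)} = - \frac{\sqrt{h}}{21}$
$b = -20$ ($b = -12 - 8 = -20$)
$p = - \frac{1}{5}$ ($p = \frac{1}{-5} = - \frac{1}{5} \approx -0.2$)
$M{\left(39 \right)} \left(\left(172 - -459\right) + p\right) = - \frac{\sqrt{39}}{21} \left(\left(172 - -459\right) - \frac{1}{5}\right) = - \frac{\sqrt{39}}{21} \left(\left(172 + 459\right) - \frac{1}{5}\right) = - \frac{\sqrt{39}}{21} \left(631 - \frac{1}{5}\right) = - \frac{\sqrt{39}}{21} \cdot \frac{3154}{5} = - \frac{3154 \sqrt{39}}{105}$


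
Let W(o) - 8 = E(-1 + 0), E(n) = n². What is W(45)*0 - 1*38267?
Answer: -38267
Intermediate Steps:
W(o) = 9 (W(o) = 8 + (-1 + 0)² = 8 + (-1)² = 8 + 1 = 9)
W(45)*0 - 1*38267 = 9*0 - 1*38267 = 0 - 38267 = -38267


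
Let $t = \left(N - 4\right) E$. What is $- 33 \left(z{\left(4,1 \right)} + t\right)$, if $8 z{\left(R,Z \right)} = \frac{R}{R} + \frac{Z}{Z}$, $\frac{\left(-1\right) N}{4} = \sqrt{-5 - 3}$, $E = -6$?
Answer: $- \frac{3201}{4} - 1584 i \sqrt{2} \approx -800.25 - 2240.1 i$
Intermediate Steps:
$N = - 8 i \sqrt{2}$ ($N = - 4 \sqrt{-5 - 3} = - 4 \sqrt{-8} = - 4 \cdot 2 i \sqrt{2} = - 8 i \sqrt{2} \approx - 11.314 i$)
$z{\left(R,Z \right)} = \frac{1}{4}$ ($z{\left(R,Z \right)} = \frac{\frac{R}{R} + \frac{Z}{Z}}{8} = \frac{1 + 1}{8} = \frac{1}{8} \cdot 2 = \frac{1}{4}$)
$t = 24 + 48 i \sqrt{2}$ ($t = \left(- 8 i \sqrt{2} - 4\right) \left(-6\right) = \left(-4 - 8 i \sqrt{2}\right) \left(-6\right) = 24 + 48 i \sqrt{2} \approx 24.0 + 67.882 i$)
$- 33 \left(z{\left(4,1 \right)} + t\right) = - 33 \left(\frac{1}{4} + \left(24 + 48 i \sqrt{2}\right)\right) = - 33 \left(\frac{97}{4} + 48 i \sqrt{2}\right) = - \frac{3201}{4} - 1584 i \sqrt{2}$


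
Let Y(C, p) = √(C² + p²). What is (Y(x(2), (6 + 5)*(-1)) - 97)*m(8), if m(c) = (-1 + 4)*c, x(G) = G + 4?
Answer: -2328 + 24*√157 ≈ -2027.3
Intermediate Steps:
x(G) = 4 + G
m(c) = 3*c
(Y(x(2), (6 + 5)*(-1)) - 97)*m(8) = (√((4 + 2)² + ((6 + 5)*(-1))²) - 97)*(3*8) = (√(6² + (11*(-1))²) - 97)*24 = (√(36 + (-11)²) - 97)*24 = (√(36 + 121) - 97)*24 = (√157 - 97)*24 = (-97 + √157)*24 = -2328 + 24*√157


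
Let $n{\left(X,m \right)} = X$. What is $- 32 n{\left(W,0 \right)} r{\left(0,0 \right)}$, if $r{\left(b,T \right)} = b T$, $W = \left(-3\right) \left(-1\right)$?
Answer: $0$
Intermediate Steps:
$W = 3$
$r{\left(b,T \right)} = T b$
$- 32 n{\left(W,0 \right)} r{\left(0,0 \right)} = \left(-32\right) 3 \cdot 0 \cdot 0 = \left(-96\right) 0 = 0$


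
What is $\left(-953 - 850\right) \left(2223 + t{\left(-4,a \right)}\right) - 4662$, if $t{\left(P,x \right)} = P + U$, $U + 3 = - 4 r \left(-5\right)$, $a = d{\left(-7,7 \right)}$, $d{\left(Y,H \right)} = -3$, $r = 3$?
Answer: $-4108290$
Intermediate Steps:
$a = -3$
$U = 57$ ($U = -3 + \left(-4\right) 3 \left(-5\right) = -3 - -60 = -3 + 60 = 57$)
$t{\left(P,x \right)} = 57 + P$ ($t{\left(P,x \right)} = P + 57 = 57 + P$)
$\left(-953 - 850\right) \left(2223 + t{\left(-4,a \right)}\right) - 4662 = \left(-953 - 850\right) \left(2223 + \left(57 - 4\right)\right) - 4662 = - 1803 \left(2223 + 53\right) - 4662 = \left(-1803\right) 2276 - 4662 = -4103628 - 4662 = -4108290$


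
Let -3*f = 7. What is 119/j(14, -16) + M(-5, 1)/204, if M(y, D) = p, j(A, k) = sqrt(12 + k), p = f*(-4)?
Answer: 7/153 - 119*I/2 ≈ 0.045752 - 59.5*I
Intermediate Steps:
f = -7/3 (f = -1/3*7 = -7/3 ≈ -2.3333)
p = 28/3 (p = -7/3*(-4) = 28/3 ≈ 9.3333)
M(y, D) = 28/3
119/j(14, -16) + M(-5, 1)/204 = 119/(sqrt(12 - 16)) + (28/3)/204 = 119/(sqrt(-4)) + (28/3)*(1/204) = 119/((2*I)) + 7/153 = 119*(-I/2) + 7/153 = -119*I/2 + 7/153 = 7/153 - 119*I/2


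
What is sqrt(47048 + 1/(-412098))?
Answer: sqrt(7989915383532894)/412098 ≈ 216.91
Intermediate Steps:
sqrt(47048 + 1/(-412098)) = sqrt(47048 - 1/412098) = sqrt(19388386703/412098) = sqrt(7989915383532894)/412098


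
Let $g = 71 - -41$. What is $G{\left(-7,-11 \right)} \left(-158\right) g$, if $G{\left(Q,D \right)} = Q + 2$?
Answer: $88480$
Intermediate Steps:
$g = 112$ ($g = 71 + 41 = 112$)
$G{\left(Q,D \right)} = 2 + Q$
$G{\left(-7,-11 \right)} \left(-158\right) g = \left(2 - 7\right) \left(-158\right) 112 = \left(-5\right) \left(-158\right) 112 = 790 \cdot 112 = 88480$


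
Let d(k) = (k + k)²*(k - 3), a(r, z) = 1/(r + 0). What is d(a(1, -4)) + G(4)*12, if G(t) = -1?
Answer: -20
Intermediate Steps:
a(r, z) = 1/r
d(k) = 4*k²*(-3 + k) (d(k) = (2*k)²*(-3 + k) = (4*k²)*(-3 + k) = 4*k²*(-3 + k))
d(a(1, -4)) + G(4)*12 = 4*(1/1)²*(-3 + 1/1) - 1*12 = 4*1²*(-3 + 1) - 12 = 4*1*(-2) - 12 = -8 - 12 = -20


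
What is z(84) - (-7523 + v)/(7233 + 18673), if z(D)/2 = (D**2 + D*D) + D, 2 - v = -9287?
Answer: 367760693/12953 ≈ 28392.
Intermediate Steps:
v = 9289 (v = 2 - 1*(-9287) = 2 + 9287 = 9289)
z(D) = 2*D + 4*D**2 (z(D) = 2*((D**2 + D*D) + D) = 2*((D**2 + D**2) + D) = 2*(2*D**2 + D) = 2*(D + 2*D**2) = 2*D + 4*D**2)
z(84) - (-7523 + v)/(7233 + 18673) = 2*84*(1 + 2*84) - (-7523 + 9289)/(7233 + 18673) = 2*84*(1 + 168) - 1766/25906 = 2*84*169 - 1766/25906 = 28392 - 1*883/12953 = 28392 - 883/12953 = 367760693/12953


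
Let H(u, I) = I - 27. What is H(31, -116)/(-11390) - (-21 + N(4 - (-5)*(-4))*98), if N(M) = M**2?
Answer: -285512987/11390 ≈ -25067.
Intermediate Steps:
H(u, I) = -27 + I
H(31, -116)/(-11390) - (-21 + N(4 - (-5)*(-4))*98) = (-27 - 116)/(-11390) - (-21 + (4 - (-5)*(-4))**2*98) = -143*(-1/11390) - (-21 + (4 - 5*4)**2*98) = 143/11390 - (-21 + (4 - 20)**2*98) = 143/11390 - (-21 + (-16)**2*98) = 143/11390 - (-21 + 256*98) = 143/11390 - (-21 + 25088) = 143/11390 - 1*25067 = 143/11390 - 25067 = -285512987/11390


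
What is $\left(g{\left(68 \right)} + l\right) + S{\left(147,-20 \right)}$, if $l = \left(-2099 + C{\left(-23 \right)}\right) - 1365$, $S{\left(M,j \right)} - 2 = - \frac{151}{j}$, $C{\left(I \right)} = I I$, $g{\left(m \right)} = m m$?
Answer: $\frac{33971}{20} \approx 1698.6$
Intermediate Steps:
$g{\left(m \right)} = m^{2}$
$C{\left(I \right)} = I^{2}$
$S{\left(M,j \right)} = 2 - \frac{151}{j}$
$l = -2935$ ($l = \left(-2099 + \left(-23\right)^{2}\right) - 1365 = \left(-2099 + 529\right) - 1365 = -1570 - 1365 = -2935$)
$\left(g{\left(68 \right)} + l\right) + S{\left(147,-20 \right)} = \left(68^{2} - 2935\right) - \left(-2 + \frac{151}{-20}\right) = \left(4624 - 2935\right) + \left(2 - - \frac{151}{20}\right) = 1689 + \left(2 + \frac{151}{20}\right) = 1689 + \frac{191}{20} = \frac{33971}{20}$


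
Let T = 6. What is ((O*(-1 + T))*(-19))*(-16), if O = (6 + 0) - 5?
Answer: 1520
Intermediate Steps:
O = 1 (O = 6 - 5 = 1)
((O*(-1 + T))*(-19))*(-16) = ((1*(-1 + 6))*(-19))*(-16) = ((1*5)*(-19))*(-16) = (5*(-19))*(-16) = -95*(-16) = 1520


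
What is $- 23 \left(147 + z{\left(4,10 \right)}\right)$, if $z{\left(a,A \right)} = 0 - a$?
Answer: $-3289$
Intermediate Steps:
$z{\left(a,A \right)} = - a$
$- 23 \left(147 + z{\left(4,10 \right)}\right) = - 23 \left(147 - 4\right) = \left(-23\right) 143 = -3289$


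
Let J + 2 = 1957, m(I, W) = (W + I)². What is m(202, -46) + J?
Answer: 26291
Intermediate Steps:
m(I, W) = (I + W)²
J = 1955 (J = -2 + 1957 = 1955)
m(202, -46) + J = (202 - 46)² + 1955 = 156² + 1955 = 24336 + 1955 = 26291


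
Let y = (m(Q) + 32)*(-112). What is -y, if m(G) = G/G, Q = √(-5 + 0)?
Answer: 3696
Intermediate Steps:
Q = I*√5 (Q = √(-5) = I*√5 ≈ 2.2361*I)
m(G) = 1
y = -3696 (y = (1 + 32)*(-112) = 33*(-112) = -3696)
-y = -1*(-3696) = 3696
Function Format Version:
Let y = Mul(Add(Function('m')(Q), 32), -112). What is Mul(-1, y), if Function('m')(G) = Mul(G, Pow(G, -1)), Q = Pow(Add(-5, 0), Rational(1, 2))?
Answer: 3696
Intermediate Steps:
Q = Mul(I, Pow(5, Rational(1, 2))) (Q = Pow(-5, Rational(1, 2)) = Mul(I, Pow(5, Rational(1, 2))) ≈ Mul(2.2361, I))
Function('m')(G) = 1
y = -3696 (y = Mul(Add(1, 32), -112) = Mul(33, -112) = -3696)
Mul(-1, y) = Mul(-1, -3696) = 3696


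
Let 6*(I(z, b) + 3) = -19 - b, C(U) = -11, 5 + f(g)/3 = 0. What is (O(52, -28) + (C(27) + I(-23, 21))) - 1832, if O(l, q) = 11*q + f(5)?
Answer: -6527/3 ≈ -2175.7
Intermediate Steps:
f(g) = -15 (f(g) = -15 + 3*0 = -15 + 0 = -15)
I(z, b) = -37/6 - b/6 (I(z, b) = -3 + (-19 - b)/6 = -3 + (-19/6 - b/6) = -37/6 - b/6)
O(l, q) = -15 + 11*q (O(l, q) = 11*q - 15 = -15 + 11*q)
(O(52, -28) + (C(27) + I(-23, 21))) - 1832 = ((-15 + 11*(-28)) + (-11 + (-37/6 - ⅙*21))) - 1832 = ((-15 - 308) + (-11 + (-37/6 - 7/2))) - 1832 = (-323 + (-11 - 29/3)) - 1832 = (-323 - 62/3) - 1832 = -1031/3 - 1832 = -6527/3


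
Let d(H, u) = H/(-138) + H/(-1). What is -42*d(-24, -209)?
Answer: -23352/23 ≈ -1015.3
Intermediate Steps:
d(H, u) = -139*H/138 (d(H, u) = H*(-1/138) + H*(-1) = -H/138 - H = -139*H/138)
-42*d(-24, -209) = -(-973)*(-24)/23 = -42*556/23 = -23352/23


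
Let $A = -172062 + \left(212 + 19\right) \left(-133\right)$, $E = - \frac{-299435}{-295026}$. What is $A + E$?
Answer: $- \frac{59827146845}{295026} \approx -2.0279 \cdot 10^{5}$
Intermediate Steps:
$E = - \frac{299435}{295026}$ ($E = - \frac{\left(-299435\right) \left(-1\right)}{295026} = \left(-1\right) \frac{299435}{295026} = - \frac{299435}{295026} \approx -1.0149$)
$A = -202785$ ($A = -172062 + 231 \left(-133\right) = -172062 - 30723 = -202785$)
$A + E = -202785 - \frac{299435}{295026} = - \frac{59827146845}{295026}$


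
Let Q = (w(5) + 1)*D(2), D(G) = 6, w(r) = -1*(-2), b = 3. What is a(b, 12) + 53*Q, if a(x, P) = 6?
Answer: 960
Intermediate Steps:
w(r) = 2
Q = 18 (Q = (2 + 1)*6 = 3*6 = 18)
a(b, 12) + 53*Q = 6 + 53*18 = 6 + 954 = 960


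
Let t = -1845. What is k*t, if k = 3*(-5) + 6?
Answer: 16605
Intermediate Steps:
k = -9 (k = -15 + 6 = -9)
k*t = -9*(-1845) = 16605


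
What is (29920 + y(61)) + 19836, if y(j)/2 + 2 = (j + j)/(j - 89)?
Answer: 348203/7 ≈ 49743.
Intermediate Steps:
y(j) = -4 + 4*j/(-89 + j) (y(j) = -4 + 2*((j + j)/(j - 89)) = -4 + 2*((2*j)/(-89 + j)) = -4 + 2*(2*j/(-89 + j)) = -4 + 4*j/(-89 + j))
(29920 + y(61)) + 19836 = (29920 + 356/(-89 + 61)) + 19836 = (29920 + 356/(-28)) + 19836 = (29920 + 356*(-1/28)) + 19836 = (29920 - 89/7) + 19836 = 209351/7 + 19836 = 348203/7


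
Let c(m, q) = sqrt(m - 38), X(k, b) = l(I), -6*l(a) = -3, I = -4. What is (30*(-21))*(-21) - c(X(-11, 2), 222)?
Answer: 13230 - 5*I*sqrt(6)/2 ≈ 13230.0 - 6.1237*I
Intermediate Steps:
l(a) = 1/2 (l(a) = -1/6*(-3) = 1/2)
X(k, b) = 1/2
c(m, q) = sqrt(-38 + m)
(30*(-21))*(-21) - c(X(-11, 2), 222) = (30*(-21))*(-21) - sqrt(-38 + 1/2) = -630*(-21) - sqrt(-75/2) = 13230 - 5*I*sqrt(6)/2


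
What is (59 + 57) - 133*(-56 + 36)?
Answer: 2776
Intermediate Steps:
(59 + 57) - 133*(-56 + 36) = 116 - 133*(-20) = 116 + 2660 = 2776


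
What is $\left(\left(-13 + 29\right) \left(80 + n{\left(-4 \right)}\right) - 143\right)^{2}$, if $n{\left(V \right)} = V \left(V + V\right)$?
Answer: $2719201$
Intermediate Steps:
$n{\left(V \right)} = 2 V^{2}$ ($n{\left(V \right)} = V 2 V = 2 V^{2}$)
$\left(\left(-13 + 29\right) \left(80 + n{\left(-4 \right)}\right) - 143\right)^{2} = \left(\left(-13 + 29\right) \left(80 + 2 \left(-4\right)^{2}\right) - 143\right)^{2} = \left(16 \left(80 + 2 \cdot 16\right) - 143\right)^{2} = \left(16 \left(80 + 32\right) - 143\right)^{2} = \left(16 \cdot 112 - 143\right)^{2} = \left(1792 - 143\right)^{2} = 1649^{2} = 2719201$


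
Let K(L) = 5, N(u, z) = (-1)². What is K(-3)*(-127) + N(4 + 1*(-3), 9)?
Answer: -634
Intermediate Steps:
N(u, z) = 1
K(-3)*(-127) + N(4 + 1*(-3), 9) = 5*(-127) + 1 = -635 + 1 = -634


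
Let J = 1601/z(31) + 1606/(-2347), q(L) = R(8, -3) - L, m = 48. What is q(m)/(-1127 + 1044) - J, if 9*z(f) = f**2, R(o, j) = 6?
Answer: -2584058617/187203761 ≈ -13.803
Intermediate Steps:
q(L) = 6 - L
z(f) = f**2/9
J = 32274557/2255467 (J = 1601/(((1/9)*31**2)) + 1606/(-2347) = 1601/(((1/9)*961)) + 1606*(-1/2347) = 1601/(961/9) - 1606/2347 = 1601*(9/961) - 1606/2347 = 14409/961 - 1606/2347 = 32274557/2255467 ≈ 14.309)
q(m)/(-1127 + 1044) - J = (6 - 1*48)/(-1127 + 1044) - 1*32274557/2255467 = (6 - 48)/(-83) - 32274557/2255467 = -42*(-1/83) - 32274557/2255467 = 42/83 - 32274557/2255467 = -2584058617/187203761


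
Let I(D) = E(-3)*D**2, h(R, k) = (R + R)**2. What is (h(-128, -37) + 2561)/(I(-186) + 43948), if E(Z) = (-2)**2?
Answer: 68097/182332 ≈ 0.37348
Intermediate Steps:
E(Z) = 4
h(R, k) = 4*R**2 (h(R, k) = (2*R)**2 = 4*R**2)
I(D) = 4*D**2
(h(-128, -37) + 2561)/(I(-186) + 43948) = (4*(-128)**2 + 2561)/(4*(-186)**2 + 43948) = (4*16384 + 2561)/(4*34596 + 43948) = (65536 + 2561)/(138384 + 43948) = 68097/182332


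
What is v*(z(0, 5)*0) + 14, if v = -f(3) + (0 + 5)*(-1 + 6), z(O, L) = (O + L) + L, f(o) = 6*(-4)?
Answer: 14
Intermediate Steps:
f(o) = -24
z(O, L) = O + 2*L (z(O, L) = (L + O) + L = O + 2*L)
v = 49 (v = -1*(-24) + (0 + 5)*(-1 + 6) = 24 + 5*5 = 24 + 25 = 49)
v*(z(0, 5)*0) + 14 = 49*((0 + 2*5)*0) + 14 = 49*((0 + 10)*0) + 14 = 49*(10*0) + 14 = 49*0 + 14 = 0 + 14 = 14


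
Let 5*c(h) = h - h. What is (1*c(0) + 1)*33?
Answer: 33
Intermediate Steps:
c(h) = 0 (c(h) = (h - h)/5 = (⅕)*0 = 0)
(1*c(0) + 1)*33 = (1*0 + 1)*33 = (0 + 1)*33 = 1*33 = 33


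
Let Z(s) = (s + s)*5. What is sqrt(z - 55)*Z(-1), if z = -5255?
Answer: -30*I*sqrt(590) ≈ -728.7*I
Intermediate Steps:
Z(s) = 10*s (Z(s) = (2*s)*5 = 10*s)
sqrt(z - 55)*Z(-1) = sqrt(-5255 - 55)*(10*(-1)) = sqrt(-5310)*(-10) = (3*I*sqrt(590))*(-10) = -30*I*sqrt(590)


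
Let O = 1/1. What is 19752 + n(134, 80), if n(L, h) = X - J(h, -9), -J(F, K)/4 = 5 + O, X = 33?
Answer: 19809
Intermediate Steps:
O = 1
J(F, K) = -24 (J(F, K) = -4*(5 + 1) = -4*6 = -24)
n(L, h) = 57 (n(L, h) = 33 - 1*(-24) = 33 + 24 = 57)
19752 + n(134, 80) = 19752 + 57 = 19809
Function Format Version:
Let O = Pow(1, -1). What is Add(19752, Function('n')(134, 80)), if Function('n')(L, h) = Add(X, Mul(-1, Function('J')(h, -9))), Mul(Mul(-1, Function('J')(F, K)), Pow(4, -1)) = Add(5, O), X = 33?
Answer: 19809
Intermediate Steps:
O = 1
Function('J')(F, K) = -24 (Function('J')(F, K) = Mul(-4, Add(5, 1)) = Mul(-4, 6) = -24)
Function('n')(L, h) = 57 (Function('n')(L, h) = Add(33, Mul(-1, -24)) = Add(33, 24) = 57)
Add(19752, Function('n')(134, 80)) = Add(19752, 57) = 19809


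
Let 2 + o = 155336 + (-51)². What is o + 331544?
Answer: 489479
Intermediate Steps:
o = 157935 (o = -2 + (155336 + (-51)²) = -2 + (155336 + 2601) = -2 + 157937 = 157935)
o + 331544 = 157935 + 331544 = 489479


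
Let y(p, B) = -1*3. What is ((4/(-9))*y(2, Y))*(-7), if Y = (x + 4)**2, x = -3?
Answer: -28/3 ≈ -9.3333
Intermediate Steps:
Y = 1 (Y = (-3 + 4)**2 = 1**2 = 1)
y(p, B) = -3
((4/(-9))*y(2, Y))*(-7) = ((4/(-9))*(-3))*(-7) = ((4*(-1/9))*(-3))*(-7) = -4/9*(-3)*(-7) = (4/3)*(-7) = -28/3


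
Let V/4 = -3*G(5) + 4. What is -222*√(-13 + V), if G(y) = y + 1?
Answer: -222*I*√69 ≈ -1844.1*I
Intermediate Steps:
G(y) = 1 + y
V = -56 (V = 4*(-3*(1 + 5) + 4) = 4*(-3*6 + 4) = 4*(-18 + 4) = 4*(-14) = -56)
-222*√(-13 + V) = -222*√(-13 - 56) = -222*I*√69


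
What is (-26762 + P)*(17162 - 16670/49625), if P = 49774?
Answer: 3919622822192/9925 ≈ 3.9492e+8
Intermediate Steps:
(-26762 + P)*(17162 - 16670/49625) = (-26762 + 49774)*(17162 - 16670/49625) = 23012*(17162 - 16670*1/49625) = 23012*(17162 - 3334/9925) = 23012*(170329516/9925) = 3919622822192/9925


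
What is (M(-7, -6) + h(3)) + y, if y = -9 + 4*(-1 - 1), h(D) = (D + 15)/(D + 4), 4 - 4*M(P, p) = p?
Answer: -167/14 ≈ -11.929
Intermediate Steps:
M(P, p) = 1 - p/4
h(D) = (15 + D)/(4 + D)
y = -17 (y = -9 + 4*(-2) = -9 - 8 = -17)
(M(-7, -6) + h(3)) + y = ((1 - ¼*(-6)) + (15 + 3)/(4 + 3)) - 17 = ((1 + 3/2) + 18/7) - 17 = (5/2 + (⅐)*18) - 17 = (5/2 + 18/7) - 17 = 71/14 - 17 = -167/14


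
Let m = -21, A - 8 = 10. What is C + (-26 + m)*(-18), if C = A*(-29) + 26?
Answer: 350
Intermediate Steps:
A = 18 (A = 8 + 10 = 18)
C = -496 (C = 18*(-29) + 26 = -522 + 26 = -496)
C + (-26 + m)*(-18) = -496 + (-26 - 21)*(-18) = -496 - 47*(-18) = -496 + 846 = 350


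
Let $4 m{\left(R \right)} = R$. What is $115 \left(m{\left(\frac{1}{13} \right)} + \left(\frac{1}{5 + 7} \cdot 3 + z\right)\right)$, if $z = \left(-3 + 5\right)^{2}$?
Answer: $\frac{12765}{26} \approx 490.96$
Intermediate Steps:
$m{\left(R \right)} = \frac{R}{4}$
$z = 4$ ($z = 2^{2} = 4$)
$115 \left(m{\left(\frac{1}{13} \right)} + \left(\frac{1}{5 + 7} \cdot 3 + z\right)\right) = 115 \left(\frac{1}{4 \cdot 13} + \left(\frac{1}{5 + 7} \cdot 3 + 4\right)\right) = 115 \left(\frac{1}{4} \cdot \frac{1}{13} + \left(\frac{1}{12} \cdot 3 + 4\right)\right) = 115 \left(\frac{1}{52} + \left(\frac{1}{12} \cdot 3 + 4\right)\right) = 115 \left(\frac{1}{52} + \left(\frac{1}{4} + 4\right)\right) = 115 \left(\frac{1}{52} + \frac{17}{4}\right) = 115 \cdot \frac{111}{26} = \frac{12765}{26}$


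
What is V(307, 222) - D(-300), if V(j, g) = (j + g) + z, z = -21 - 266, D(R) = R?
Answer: 542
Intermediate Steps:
z = -287
V(j, g) = -287 + g + j (V(j, g) = (j + g) - 287 = (g + j) - 287 = -287 + g + j)
V(307, 222) - D(-300) = (-287 + 222 + 307) - 1*(-300) = 242 + 300 = 542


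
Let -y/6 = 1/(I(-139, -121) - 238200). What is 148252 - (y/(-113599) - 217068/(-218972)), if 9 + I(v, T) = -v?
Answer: 109742648042945523314/740248913034995 ≈ 1.4825e+5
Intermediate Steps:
I(v, T) = -9 - v
y = 3/119035 (y = -6/((-9 - 1*(-139)) - 238200) = -6/((-9 + 139) - 238200) = -6/(130 - 238200) = -6/(-238070) = -6*(-1/238070) = 3/119035 ≈ 2.5203e-5)
148252 - (y/(-113599) - 217068/(-218972)) = 148252 - ((3/119035)/(-113599) - 217068/(-218972)) = 148252 - ((3/119035)*(-1/113599) - 217068*(-1/218972)) = 148252 - (-3/13522256965 + 54267/54743) = 148252 - 1*733812318555426/740248913034995 = 148252 - 733812318555426/740248913034995 = 109742648042945523314/740248913034995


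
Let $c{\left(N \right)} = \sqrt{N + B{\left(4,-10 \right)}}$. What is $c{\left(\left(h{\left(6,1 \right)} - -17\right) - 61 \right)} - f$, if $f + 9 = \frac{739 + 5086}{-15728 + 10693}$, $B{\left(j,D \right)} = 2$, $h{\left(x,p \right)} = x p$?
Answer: $\frac{10228}{1007} + 6 i \approx 10.157 + 6.0 i$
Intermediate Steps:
$h{\left(x,p \right)} = p x$
$f = - \frac{10228}{1007}$ ($f = -9 + \frac{739 + 5086}{-15728 + 10693} = -9 + \frac{5825}{-5035} = -9 + 5825 \left(- \frac{1}{5035}\right) = -9 - \frac{1165}{1007} = - \frac{10228}{1007} \approx -10.157$)
$c{\left(N \right)} = \sqrt{2 + N}$ ($c{\left(N \right)} = \sqrt{N + 2} = \sqrt{2 + N}$)
$c{\left(\left(h{\left(6,1 \right)} - -17\right) - 61 \right)} - f = \sqrt{2 + \left(\left(1 \cdot 6 - -17\right) - 61\right)} - - \frac{10228}{1007} = \sqrt{2 + \left(\left(6 + 17\right) - 61\right)} + \frac{10228}{1007} = \sqrt{2 + \left(23 - 61\right)} + \frac{10228}{1007} = \sqrt{2 - 38} + \frac{10228}{1007} = \sqrt{-36} + \frac{10228}{1007} = 6 i + \frac{10228}{1007} = \frac{10228}{1007} + 6 i$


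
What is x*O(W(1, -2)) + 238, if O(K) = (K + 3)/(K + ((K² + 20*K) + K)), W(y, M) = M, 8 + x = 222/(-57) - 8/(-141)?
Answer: 12767897/53580 ≈ 238.30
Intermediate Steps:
x = -31714/2679 (x = -8 + (222/(-57) - 8/(-141)) = -8 + (222*(-1/57) - 8*(-1/141)) = -8 + (-74/19 + 8/141) = -8 - 10282/2679 = -31714/2679 ≈ -11.838)
O(K) = (3 + K)/(K² + 22*K) (O(K) = (3 + K)/(K + (K² + 21*K)) = (3 + K)/(K² + 22*K))
x*O(W(1, -2)) + 238 = -31714*(3 - 2)/(2679*(-2)*(22 - 2)) + 238 = -(-15857)/(2679*20) + 238 = -31714/2679*(-1/40) + 238 = 15857/53580 + 238 = 12767897/53580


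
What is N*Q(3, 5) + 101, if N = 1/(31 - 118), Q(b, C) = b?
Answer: 2928/29 ≈ 100.97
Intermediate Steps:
N = -1/87 (N = 1/(-87) = -1/87 ≈ -0.011494)
N*Q(3, 5) + 101 = -1/87*3 + 101 = -1/29 + 101 = 2928/29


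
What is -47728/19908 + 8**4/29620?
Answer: -83260012/36854685 ≈ -2.2591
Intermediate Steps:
-47728/19908 + 8**4/29620 = -47728*1/19908 + 4096*(1/29620) = -11932/4977 + 1024/7405 = -83260012/36854685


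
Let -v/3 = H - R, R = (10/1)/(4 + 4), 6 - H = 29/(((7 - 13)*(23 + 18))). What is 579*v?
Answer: -1386705/164 ≈ -8455.5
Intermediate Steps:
H = 1505/246 (H = 6 - 29/((7 - 13)*(23 + 18)) = 6 - 29/((-6*41)) = 6 - 29/(-246) = 6 - 29*(-1)/246 = 6 - 1*(-29/246) = 6 + 29/246 = 1505/246 ≈ 6.1179)
R = 5/4 (R = (10*1)/8 = (⅛)*10 = 5/4 ≈ 1.2500)
v = -2395/164 (v = -3*(1505/246 - 1*5/4) = -3*(1505/246 - 5/4) = -3*2395/492 = -2395/164 ≈ -14.604)
579*v = 579*(-2395/164) = -1386705/164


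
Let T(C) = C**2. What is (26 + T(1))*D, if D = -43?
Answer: -1161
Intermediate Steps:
(26 + T(1))*D = (26 + 1**2)*(-43) = (26 + 1)*(-43) = 27*(-43) = -1161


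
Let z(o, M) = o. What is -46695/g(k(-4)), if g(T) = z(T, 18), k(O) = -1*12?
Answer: 15565/4 ≈ 3891.3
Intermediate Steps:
k(O) = -12
g(T) = T
-46695/g(k(-4)) = -46695/(-12) = -46695*(-1/12) = 15565/4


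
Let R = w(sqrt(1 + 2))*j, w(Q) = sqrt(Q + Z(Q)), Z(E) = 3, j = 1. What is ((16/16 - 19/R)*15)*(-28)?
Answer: -420 + 7980/sqrt(3 + sqrt(3)) ≈ 3248.4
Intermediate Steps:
w(Q) = sqrt(3 + Q) (w(Q) = sqrt(Q + 3) = sqrt(3 + Q))
R = sqrt(3 + sqrt(3)) (R = sqrt(3 + sqrt(1 + 2))*1 = sqrt(3 + sqrt(3))*1 = sqrt(3 + sqrt(3)) ≈ 2.1753)
((16/16 - 19/R)*15)*(-28) = ((16/16 - 19/sqrt(3 + sqrt(3)))*15)*(-28) = ((16*(1/16) - 19/sqrt(3 + sqrt(3)))*15)*(-28) = ((1 - 19/sqrt(3 + sqrt(3)))*15)*(-28) = (15 - 285/sqrt(3 + sqrt(3)))*(-28) = -420 + 7980/sqrt(3 + sqrt(3))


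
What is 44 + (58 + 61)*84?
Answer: 10040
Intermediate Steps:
44 + (58 + 61)*84 = 44 + 119*84 = 44 + 9996 = 10040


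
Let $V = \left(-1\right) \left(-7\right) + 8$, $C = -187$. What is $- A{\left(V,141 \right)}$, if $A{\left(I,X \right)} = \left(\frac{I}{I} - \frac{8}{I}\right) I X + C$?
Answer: $-800$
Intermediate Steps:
$V = 15$ ($V = 7 + 8 = 15$)
$A{\left(I,X \right)} = -187 + I X \left(1 - \frac{8}{I}\right)$ ($A{\left(I,X \right)} = \left(\frac{I}{I} - \frac{8}{I}\right) I X - 187 = \left(1 - \frac{8}{I}\right) I X - 187 = I \left(1 - \frac{8}{I}\right) X - 187 = I X \left(1 - \frac{8}{I}\right) - 187 = -187 + I X \left(1 - \frac{8}{I}\right)$)
$- A{\left(V,141 \right)} = - (-187 - 1128 + 15 \cdot 141) = - (-187 - 1128 + 2115) = \left(-1\right) 800 = -800$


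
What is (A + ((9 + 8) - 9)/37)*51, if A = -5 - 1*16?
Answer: -39219/37 ≈ -1060.0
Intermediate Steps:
A = -21 (A = -5 - 16 = -21)
(A + ((9 + 8) - 9)/37)*51 = (-21 + ((9 + 8) - 9)/37)*51 = (-21 + (17 - 9)*(1/37))*51 = (-21 + 8*(1/37))*51 = (-21 + 8/37)*51 = -769/37*51 = -39219/37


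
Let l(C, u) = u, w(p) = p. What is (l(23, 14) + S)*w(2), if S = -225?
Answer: -422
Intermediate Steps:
(l(23, 14) + S)*w(2) = (14 - 225)*2 = -211*2 = -422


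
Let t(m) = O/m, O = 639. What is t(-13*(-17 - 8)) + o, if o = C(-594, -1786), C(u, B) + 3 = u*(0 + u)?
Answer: 114671364/325 ≈ 3.5284e+5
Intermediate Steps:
C(u, B) = -3 + u² (C(u, B) = -3 + u*(0 + u) = -3 + u*u = -3 + u²)
t(m) = 639/m
o = 352833 (o = -3 + (-594)² = -3 + 352836 = 352833)
t(-13*(-17 - 8)) + o = 639/((-13*(-17 - 8))) + 352833 = 639/((-13*(-25))) + 352833 = 639/325 + 352833 = 114671364/325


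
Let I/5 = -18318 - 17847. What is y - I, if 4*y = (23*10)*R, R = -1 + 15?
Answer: 181630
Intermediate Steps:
R = 14
I = -180825 (I = 5*(-18318 - 17847) = 5*(-36165) = -180825)
y = 805 (y = ((23*10)*14)/4 = (230*14)/4 = (1/4)*3220 = 805)
y - I = 805 - 1*(-180825) = 805 + 180825 = 181630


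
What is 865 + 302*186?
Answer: 57037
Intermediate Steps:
865 + 302*186 = 865 + 56172 = 57037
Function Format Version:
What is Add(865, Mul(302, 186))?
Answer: 57037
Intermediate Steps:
Add(865, Mul(302, 186)) = Add(865, 56172) = 57037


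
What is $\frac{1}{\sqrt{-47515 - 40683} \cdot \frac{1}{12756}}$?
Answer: $- \frac{6378 i \sqrt{88198}}{44099} \approx - 42.952 i$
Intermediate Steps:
$\frac{1}{\sqrt{-47515 - 40683} \cdot \frac{1}{12756}} = \frac{1}{\sqrt{-88198} \cdot \frac{1}{12756}} = \frac{1}{i \sqrt{88198} \cdot \frac{1}{12756}} = \frac{1}{\frac{1}{12756} i \sqrt{88198}} = - \frac{6378 i \sqrt{88198}}{44099}$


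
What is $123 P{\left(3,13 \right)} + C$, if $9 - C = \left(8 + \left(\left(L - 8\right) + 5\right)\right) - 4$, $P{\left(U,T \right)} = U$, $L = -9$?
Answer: $386$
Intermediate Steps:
$C = 17$ ($C = 9 - \left(\left(8 + \left(\left(-9 - 8\right) + 5\right)\right) - 4\right) = 9 - \left(\left(8 + \left(-17 + 5\right)\right) - 4\right) = 9 - \left(\left(8 - 12\right) - 4\right) = 9 - \left(-4 - 4\right) = 9 - -8 = 9 + 8 = 17$)
$123 P{\left(3,13 \right)} + C = 123 \cdot 3 + 17 = 369 + 17 = 386$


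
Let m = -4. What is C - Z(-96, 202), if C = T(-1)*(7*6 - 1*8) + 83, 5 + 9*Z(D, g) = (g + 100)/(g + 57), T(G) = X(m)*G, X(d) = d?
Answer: 170494/777 ≈ 219.43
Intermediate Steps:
T(G) = -4*G
Z(D, g) = -5/9 + (100 + g)/(9*(57 + g)) (Z(D, g) = -5/9 + ((g + 100)/(g + 57))/9 = -5/9 + ((100 + g)/(57 + g))/9 = -5/9 + (100 + g)/(9*(57 + g)))
C = 219 (C = (-4*(-1))*(7*6 - 1*8) + 83 = 4*(42 - 8) + 83 = 4*34 + 83 = 136 + 83 = 219)
C - Z(-96, 202) = 219 - (-185 - 4*202)/(9*(57 + 202)) = 219 - (-185 - 808)/(9*259) = 219 - (-993)/(9*259) = 219 - 1*(-331/777) = 219 + 331/777 = 170494/777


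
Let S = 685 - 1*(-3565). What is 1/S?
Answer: 1/4250 ≈ 0.00023529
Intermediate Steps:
S = 4250 (S = 685 + 3565 = 4250)
1/S = 1/4250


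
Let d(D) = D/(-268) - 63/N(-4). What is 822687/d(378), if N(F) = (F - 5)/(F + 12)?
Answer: 110240058/7315 ≈ 15070.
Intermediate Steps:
N(F) = (-5 + F)/(12 + F)
d(D) = 56 - D/268 (d(D) = D/(-268) - 63*(12 - 4)/(-5 - 4) = D*(-1/268) - 63/(-9/8) = -D/268 - 63/((⅛)*(-9)) = -D/268 - 63/(-9/8) = -D/268 - 63*(-8/9) = -D/268 + 56 = 56 - D/268)
822687/d(378) = 822687/(56 - 1/268*378) = 822687/(56 - 189/134) = 822687/(7315/134) = 822687*(134/7315) = 110240058/7315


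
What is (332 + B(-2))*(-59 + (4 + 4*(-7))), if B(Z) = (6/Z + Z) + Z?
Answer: -26975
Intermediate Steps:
B(Z) = 2*Z + 6/Z (B(Z) = (Z + 6/Z) + Z = 2*Z + 6/Z)
(332 + B(-2))*(-59 + (4 + 4*(-7))) = (332 + (2*(-2) + 6/(-2)))*(-59 + (4 + 4*(-7))) = (332 + (-4 + 6*(-½)))*(-59 + (4 - 28)) = (332 + (-4 - 3))*(-59 - 24) = (332 - 7)*(-83) = 325*(-83) = -26975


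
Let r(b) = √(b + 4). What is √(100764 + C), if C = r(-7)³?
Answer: √(100764 - 3*I*√3) ≈ 317.43 - 0.0082*I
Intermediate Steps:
r(b) = √(4 + b)
C = -3*I*√3 (C = (√(4 - 7))³ = (√(-3))³ = (I*√3)³ = -3*I*√3 ≈ -5.1962*I)
√(100764 + C) = √(100764 - 3*I*√3)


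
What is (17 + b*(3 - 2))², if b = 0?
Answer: 289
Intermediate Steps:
(17 + b*(3 - 2))² = (17 + 0*(3 - 2))² = (17 + 0*1)² = (17 + 0)² = 17² = 289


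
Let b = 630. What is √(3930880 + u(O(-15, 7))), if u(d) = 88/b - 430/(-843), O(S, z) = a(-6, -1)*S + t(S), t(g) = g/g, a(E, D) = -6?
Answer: √3422008593522190/29505 ≈ 1982.6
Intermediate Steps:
t(g) = 1
O(S, z) = 1 - 6*S (O(S, z) = -6*S + 1 = 1 - 6*S)
u(d) = 57514/88515 (u(d) = 88/630 - 430/(-843) = 88*(1/630) - 430*(-1/843) = 44/315 + 430/843 = 57514/88515)
√(3930880 + u(O(-15, 7))) = √(3930880 + 57514/88515) = √(347941900714/88515) = √3422008593522190/29505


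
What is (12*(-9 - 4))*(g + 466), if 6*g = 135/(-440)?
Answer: -3198273/44 ≈ -72688.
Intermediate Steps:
g = -9/176 (g = (135/(-440))/6 = (135*(-1/440))/6 = (1/6)*(-27/88) = -9/176 ≈ -0.051136)
(12*(-9 - 4))*(g + 466) = (12*(-9 - 4))*(-9/176 + 466) = (12*(-13))*(82007/176) = -156*82007/176 = -3198273/44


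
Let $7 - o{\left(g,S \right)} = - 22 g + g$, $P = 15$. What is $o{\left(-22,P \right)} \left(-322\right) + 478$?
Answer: $146988$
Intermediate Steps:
$o{\left(g,S \right)} = 7 + 21 g$ ($o{\left(g,S \right)} = 7 - \left(- 22 g + g\right) = 7 - - 21 g = 7 + 21 g$)
$o{\left(-22,P \right)} \left(-322\right) + 478 = \left(7 + 21 \left(-22\right)\right) \left(-322\right) + 478 = \left(7 - 462\right) \left(-322\right) + 478 = \left(-455\right) \left(-322\right) + 478 = 146510 + 478 = 146988$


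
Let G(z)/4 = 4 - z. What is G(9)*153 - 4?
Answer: -3064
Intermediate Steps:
G(z) = 16 - 4*z (G(z) = 4*(4 - z) = 16 - 4*z)
G(9)*153 - 4 = (16 - 4*9)*153 - 4 = (16 - 36)*153 - 4 = -20*153 - 4 = -3060 - 4 = -3064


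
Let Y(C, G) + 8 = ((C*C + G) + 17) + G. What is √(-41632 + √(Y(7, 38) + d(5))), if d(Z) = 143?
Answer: √(-41632 + √277) ≈ 204.0*I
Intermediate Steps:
Y(C, G) = 9 + C² + 2*G (Y(C, G) = -8 + (((C*C + G) + 17) + G) = -8 + (((C² + G) + 17) + G) = -8 + (((G + C²) + 17) + G) = -8 + ((17 + G + C²) + G) = -8 + (17 + C² + 2*G) = 9 + C² + 2*G)
√(-41632 + √(Y(7, 38) + d(5))) = √(-41632 + √((9 + 7² + 2*38) + 143)) = √(-41632 + √((9 + 49 + 76) + 143)) = √(-41632 + √(134 + 143)) = √(-41632 + √277)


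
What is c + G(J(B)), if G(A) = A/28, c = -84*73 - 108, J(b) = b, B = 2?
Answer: -87359/14 ≈ -6239.9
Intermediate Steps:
c = -6240 (c = -6132 - 108 = -6240)
G(A) = A/28 (G(A) = A*(1/28) = A/28)
c + G(J(B)) = -6240 + (1/28)*2 = -6240 + 1/14 = -87359/14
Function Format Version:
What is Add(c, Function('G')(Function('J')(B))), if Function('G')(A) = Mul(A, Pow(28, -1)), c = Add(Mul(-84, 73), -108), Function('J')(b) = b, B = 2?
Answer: Rational(-87359, 14) ≈ -6239.9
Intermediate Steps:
c = -6240 (c = Add(-6132, -108) = -6240)
Function('G')(A) = Mul(Rational(1, 28), A) (Function('G')(A) = Mul(A, Rational(1, 28)) = Mul(Rational(1, 28), A))
Add(c, Function('G')(Function('J')(B))) = Add(-6240, Mul(Rational(1, 28), 2)) = Add(-6240, Rational(1, 14)) = Rational(-87359, 14)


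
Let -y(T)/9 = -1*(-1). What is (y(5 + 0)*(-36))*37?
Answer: 11988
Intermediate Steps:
y(T) = -9 (y(T) = -(-9)*(-1) = -9*1 = -9)
(y(5 + 0)*(-36))*37 = -9*(-36)*37 = 324*37 = 11988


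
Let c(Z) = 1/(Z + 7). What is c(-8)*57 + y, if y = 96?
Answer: 39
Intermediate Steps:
c(Z) = 1/(7 + Z)
c(-8)*57 + y = 57/(7 - 8) + 96 = 57/(-1) + 96 = -1*57 + 96 = -57 + 96 = 39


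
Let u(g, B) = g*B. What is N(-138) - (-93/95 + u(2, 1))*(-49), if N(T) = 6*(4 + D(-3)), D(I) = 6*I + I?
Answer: -4937/95 ≈ -51.968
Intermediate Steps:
D(I) = 7*I
u(g, B) = B*g
N(T) = -102 (N(T) = 6*(4 + 7*(-3)) = 6*(4 - 21) = 6*(-17) = -102)
N(-138) - (-93/95 + u(2, 1))*(-49) = -102 - (-93/95 + 1*2)*(-49) = -102 - (-93*1/95 + 2)*(-49) = -102 - (-93/95 + 2)*(-49) = -102 - 97*(-49)/95 = -102 - 1*(-4753/95) = -102 + 4753/95 = -4937/95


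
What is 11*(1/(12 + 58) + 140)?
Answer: 107811/70 ≈ 1540.2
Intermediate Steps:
11*(1/(12 + 58) + 140) = 11*(1/70 + 140) = 11*(9801/70) = 107811/70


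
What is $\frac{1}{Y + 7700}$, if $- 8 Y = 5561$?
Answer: $\frac{8}{56039} \approx 0.00014276$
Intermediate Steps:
$Y = - \frac{5561}{8}$ ($Y = \left(- \frac{1}{8}\right) 5561 = - \frac{5561}{8} \approx -695.13$)
$\frac{1}{Y + 7700} = \frac{1}{- \frac{5561}{8} + 7700} = \frac{1}{\frac{56039}{8}} = \frac{8}{56039}$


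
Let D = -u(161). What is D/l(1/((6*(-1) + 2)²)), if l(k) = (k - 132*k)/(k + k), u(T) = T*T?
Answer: 51842/131 ≈ 395.74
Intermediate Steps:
u(T) = T²
D = -25921 (D = -1*161² = -1*25921 = -25921)
l(k) = -131/2 (l(k) = (-131*k)/((2*k)) = (-131*k)*(1/(2*k)) = -131/2)
D/l(1/((6*(-1) + 2)²)) = -25921/(-131/2) = -25921*(-2/131) = 51842/131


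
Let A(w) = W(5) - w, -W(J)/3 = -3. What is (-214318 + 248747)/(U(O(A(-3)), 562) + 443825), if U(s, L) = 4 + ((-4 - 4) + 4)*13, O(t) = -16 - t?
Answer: 34429/443777 ≈ 0.077582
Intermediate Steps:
W(J) = 9 (W(J) = -3*(-3) = 9)
A(w) = 9 - w
U(s, L) = -48 (U(s, L) = 4 + (-8 + 4)*13 = 4 - 4*13 = 4 - 52 = -48)
(-214318 + 248747)/(U(O(A(-3)), 562) + 443825) = (-214318 + 248747)/(-48 + 443825) = 34429/443777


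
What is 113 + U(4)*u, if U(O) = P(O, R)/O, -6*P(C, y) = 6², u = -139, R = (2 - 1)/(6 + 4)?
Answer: 643/2 ≈ 321.50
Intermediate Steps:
R = ⅒ (R = 1/10 = 1*(⅒) = ⅒ ≈ 0.10000)
P(C, y) = -6 (P(C, y) = -⅙*6² = -⅙*36 = -6)
U(O) = -6/O
113 + U(4)*u = 113 - 6/4*(-139) = 113 - 6*¼*(-139) = 113 - 3/2*(-139) = 113 + 417/2 = 643/2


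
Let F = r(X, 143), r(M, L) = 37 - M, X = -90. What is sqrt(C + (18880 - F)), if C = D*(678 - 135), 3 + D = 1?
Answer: 3*sqrt(1963) ≈ 132.92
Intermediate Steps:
D = -2 (D = -3 + 1 = -2)
F = 127 (F = 37 - 1*(-90) = 37 + 90 = 127)
C = -1086 (C = -2*(678 - 135) = -2*543 = -1086)
sqrt(C + (18880 - F)) = sqrt(-1086 + (18880 - 1*127)) = sqrt(-1086 + (18880 - 127)) = sqrt(-1086 + 18753) = sqrt(17667) = 3*sqrt(1963)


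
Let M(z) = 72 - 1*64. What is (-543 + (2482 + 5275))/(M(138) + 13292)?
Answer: 3607/6650 ≈ 0.54241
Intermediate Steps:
M(z) = 8 (M(z) = 72 - 64 = 8)
(-543 + (2482 + 5275))/(M(138) + 13292) = (-543 + (2482 + 5275))/(8 + 13292) = (-543 + 7757)/13300 = 7214*(1/13300) = 3607/6650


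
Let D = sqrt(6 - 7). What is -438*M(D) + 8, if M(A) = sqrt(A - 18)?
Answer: 8 - 438*sqrt(-18 + I) ≈ -43.599 - 1859.0*I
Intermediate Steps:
D = I (D = sqrt(-1) = I ≈ 1.0*I)
M(A) = sqrt(-18 + A)
-438*M(D) + 8 = -438*sqrt(-18 + I) + 8 = 8 - 438*sqrt(-18 + I)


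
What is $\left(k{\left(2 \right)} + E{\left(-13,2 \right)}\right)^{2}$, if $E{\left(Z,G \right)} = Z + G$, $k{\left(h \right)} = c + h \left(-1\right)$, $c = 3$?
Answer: $100$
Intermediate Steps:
$k{\left(h \right)} = 3 - h$ ($k{\left(h \right)} = 3 + h \left(-1\right) = 3 - h$)
$E{\left(Z,G \right)} = G + Z$
$\left(k{\left(2 \right)} + E{\left(-13,2 \right)}\right)^{2} = \left(\left(3 - 2\right) + \left(2 - 13\right)\right)^{2} = \left(\left(3 - 2\right) - 11\right)^{2} = \left(1 - 11\right)^{2} = \left(-10\right)^{2} = 100$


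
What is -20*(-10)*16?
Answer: 3200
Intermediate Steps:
-20*(-10)*16 = 200*16 = 3200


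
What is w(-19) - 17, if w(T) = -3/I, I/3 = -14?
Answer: -237/14 ≈ -16.929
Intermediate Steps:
I = -42 (I = 3*(-14) = -42)
w(T) = 1/14 (w(T) = -3/(-42) = -3*(-1/42) = 1/14)
w(-19) - 17 = 1/14 - 17 = -237/14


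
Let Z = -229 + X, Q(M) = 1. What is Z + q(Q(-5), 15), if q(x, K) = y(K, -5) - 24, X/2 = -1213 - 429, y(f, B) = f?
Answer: -3522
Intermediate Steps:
X = -3284 (X = 2*(-1213 - 429) = 2*(-1642) = -3284)
q(x, K) = -24 + K (q(x, K) = K - 24 = -24 + K)
Z = -3513 (Z = -229 - 3284 = -3513)
Z + q(Q(-5), 15) = -3513 + (-24 + 15) = -3513 - 9 = -3522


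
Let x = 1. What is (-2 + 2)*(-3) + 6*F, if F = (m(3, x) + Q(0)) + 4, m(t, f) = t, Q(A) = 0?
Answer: 42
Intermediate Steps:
F = 7 (F = (3 + 0) + 4 = 3 + 4 = 7)
(-2 + 2)*(-3) + 6*F = (-2 + 2)*(-3) + 6*7 = 0*(-3) + 42 = 0 + 42 = 42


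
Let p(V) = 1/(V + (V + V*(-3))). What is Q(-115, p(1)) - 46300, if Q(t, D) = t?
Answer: -46415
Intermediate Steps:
p(V) = -1/V (p(V) = 1/(V + (V - 3*V)) = 1/(V - 2*V) = 1/(-V) = -1/V)
Q(-115, p(1)) - 46300 = -115 - 46300 = -46415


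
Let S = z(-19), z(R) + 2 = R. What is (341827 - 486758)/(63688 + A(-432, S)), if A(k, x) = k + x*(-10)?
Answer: -144931/63466 ≈ -2.2836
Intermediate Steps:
z(R) = -2 + R
S = -21 (S = -2 - 19 = -21)
A(k, x) = k - 10*x
(341827 - 486758)/(63688 + A(-432, S)) = (341827 - 486758)/(63688 + (-432 - 10*(-21))) = -144931/(63688 + (-432 + 210)) = -144931/(63688 - 222) = -144931/63466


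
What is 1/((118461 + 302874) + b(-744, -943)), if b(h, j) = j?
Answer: 1/420392 ≈ 2.3787e-6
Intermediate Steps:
1/((118461 + 302874) + b(-744, -943)) = 1/((118461 + 302874) - 943) = 1/(421335 - 943) = 1/420392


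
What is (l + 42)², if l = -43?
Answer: 1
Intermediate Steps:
(l + 42)² = (-43 + 42)² = (-1)² = 1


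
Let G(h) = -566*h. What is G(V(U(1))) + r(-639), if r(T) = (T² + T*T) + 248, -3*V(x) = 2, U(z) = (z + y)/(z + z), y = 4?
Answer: 2451802/3 ≈ 8.1727e+5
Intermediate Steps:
U(z) = (4 + z)/(2*z) (U(z) = (z + 4)/(z + z) = (4 + z)/((2*z)) = (4 + z)*(1/(2*z)) = (4 + z)/(2*z))
V(x) = -⅔ (V(x) = -⅓*2 = -⅔)
r(T) = 248 + 2*T² (r(T) = (T² + T²) + 248 = 2*T² + 248 = 248 + 2*T²)
G(V(U(1))) + r(-639) = -566*(-⅔) + (248 + 2*(-639)²) = 1132/3 + (248 + 2*408321) = 1132/3 + (248 + 816642) = 1132/3 + 816890 = 2451802/3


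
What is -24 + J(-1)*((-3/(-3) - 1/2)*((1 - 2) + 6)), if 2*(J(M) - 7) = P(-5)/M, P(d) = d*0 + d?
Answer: -1/4 ≈ -0.25000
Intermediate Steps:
P(d) = d (P(d) = 0 + d = d)
J(M) = 7 - 5/(2*M) (J(M) = 7 + (-5/M)/2 = 7 - 5/(2*M))
-24 + J(-1)*((-3/(-3) - 1/2)*((1 - 2) + 6)) = -24 + (7 - 5/2/(-1))*((-3/(-3) - 1/2)*((1 - 2) + 6)) = -24 + (7 - 5/2*(-1))*((-3*(-1/3) - 1*1/2)*(-1 + 6)) = -24 + (7 + 5/2)*((1 - 1/2)*5) = -24 + 19*((1/2)*5)/2 = -24 + (19/2)*(5/2) = -24 + 95/4 = -1/4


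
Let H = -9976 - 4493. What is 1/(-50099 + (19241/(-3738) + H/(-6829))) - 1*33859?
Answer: -43303784054062637/1278944565065 ≈ -33859.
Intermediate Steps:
H = -14469
1/(-50099 + (19241/(-3738) + H/(-6829))) - 1*33859 = 1/(-50099 + (19241/(-3738) - 14469/(-6829))) - 1*33859 = 1/(-50099 + (19241*(-1/3738) - 14469*(-1/6829))) - 33859 = 1/(-50099 + (-19241/3738 + 14469/6829)) - 33859 = 1/(-50099 - 77311667/25526802) - 33859 = 1/(-1278944565065/25526802) - 33859 = -25526802/1278944565065 - 33859 = -43303784054062637/1278944565065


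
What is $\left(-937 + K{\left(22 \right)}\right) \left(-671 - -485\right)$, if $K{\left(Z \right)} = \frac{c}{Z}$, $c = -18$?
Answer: $\frac{1918776}{11} \approx 1.7443 \cdot 10^{5}$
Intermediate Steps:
$K{\left(Z \right)} = - \frac{18}{Z}$
$\left(-937 + K{\left(22 \right)}\right) \left(-671 - -485\right) = \left(-937 - \frac{18}{22}\right) \left(-671 - -485\right) = \left(-937 - \frac{9}{11}\right) \left(-671 + 485\right) = \left(-937 - \frac{9}{11}\right) \left(-186\right) = \left(- \frac{10316}{11}\right) \left(-186\right) = \frac{1918776}{11}$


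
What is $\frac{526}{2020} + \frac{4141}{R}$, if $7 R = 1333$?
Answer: $\frac{29627449}{1346330} \approx 22.006$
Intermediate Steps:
$R = \frac{1333}{7}$ ($R = \frac{1}{7} \cdot 1333 = \frac{1333}{7} \approx 190.43$)
$\frac{526}{2020} + \frac{4141}{R} = \frac{526}{2020} + \frac{4141}{\frac{1333}{7}} = 526 \cdot \frac{1}{2020} + 4141 \cdot \frac{7}{1333} = \frac{263}{1010} + \frac{28987}{1333} = \frac{29627449}{1346330}$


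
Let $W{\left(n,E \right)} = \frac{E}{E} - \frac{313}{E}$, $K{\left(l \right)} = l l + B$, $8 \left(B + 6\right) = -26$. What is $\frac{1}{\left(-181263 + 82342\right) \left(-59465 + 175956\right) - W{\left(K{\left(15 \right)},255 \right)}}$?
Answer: $- \frac{255}{2938468583747} \approx -8.678 \cdot 10^{-11}$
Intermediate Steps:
$B = - \frac{37}{4}$ ($B = -6 + \frac{1}{8} \left(-26\right) = -6 - \frac{13}{4} = - \frac{37}{4} \approx -9.25$)
$K{\left(l \right)} = - \frac{37}{4} + l^{2}$ ($K{\left(l \right)} = l l - \frac{37}{4} = l^{2} - \frac{37}{4} = - \frac{37}{4} + l^{2}$)
$W{\left(n,E \right)} = 1 - \frac{313}{E}$
$\frac{1}{\left(-181263 + 82342\right) \left(-59465 + 175956\right) - W{\left(K{\left(15 \right)},255 \right)}} = \frac{1}{\left(-181263 + 82342\right) \left(-59465 + 175956\right) - \frac{-313 + 255}{255}} = \frac{1}{\left(-98921\right) 116491 - \frac{1}{255} \left(-58\right)} = \frac{1}{-11523406211 - - \frac{58}{255}} = \frac{1}{-11523406211 + \frac{58}{255}} = \frac{1}{- \frac{2938468583747}{255}} = - \frac{255}{2938468583747}$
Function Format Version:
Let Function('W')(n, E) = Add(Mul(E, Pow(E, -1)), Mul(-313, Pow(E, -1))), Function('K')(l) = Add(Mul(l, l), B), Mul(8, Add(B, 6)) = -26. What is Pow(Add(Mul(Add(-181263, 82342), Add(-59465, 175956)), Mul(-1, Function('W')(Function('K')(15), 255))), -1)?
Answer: Rational(-255, 2938468583747) ≈ -8.6780e-11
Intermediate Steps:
B = Rational(-37, 4) (B = Add(-6, Mul(Rational(1, 8), -26)) = Add(-6, Rational(-13, 4)) = Rational(-37, 4) ≈ -9.2500)
Function('K')(l) = Add(Rational(-37, 4), Pow(l, 2)) (Function('K')(l) = Add(Mul(l, l), Rational(-37, 4)) = Add(Pow(l, 2), Rational(-37, 4)) = Add(Rational(-37, 4), Pow(l, 2)))
Function('W')(n, E) = Add(1, Mul(-313, Pow(E, -1)))
Pow(Add(Mul(Add(-181263, 82342), Add(-59465, 175956)), Mul(-1, Function('W')(Function('K')(15), 255))), -1) = Pow(Add(Mul(Add(-181263, 82342), Add(-59465, 175956)), Mul(-1, Mul(Pow(255, -1), Add(-313, 255)))), -1) = Pow(Add(Mul(-98921, 116491), Mul(-1, Mul(Rational(1, 255), -58))), -1) = Pow(Add(-11523406211, Mul(-1, Rational(-58, 255))), -1) = Pow(Add(-11523406211, Rational(58, 255)), -1) = Pow(Rational(-2938468583747, 255), -1) = Rational(-255, 2938468583747)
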